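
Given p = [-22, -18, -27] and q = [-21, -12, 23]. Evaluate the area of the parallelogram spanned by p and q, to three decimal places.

i: (-18)·23 - (-27)·(-12) = -414 - 324 = -738
j: (-27)·(-21) - (-22)·23 = 567 - (-506) = 1073
k: (-22)·(-12) - (-18)·(-21) = 264 - 378 = -114
p × q = (-738, 1073, -114)
|p × q| = √((-738)² + 1073² + (-114)²) = √1708969 ≈ 1307.2754

1307.275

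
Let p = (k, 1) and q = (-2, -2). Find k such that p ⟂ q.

p · q = k·(-2) + 1·(-2) = -2 - 2k
Set equal to 0: -2k = 2, so k = -1.

-1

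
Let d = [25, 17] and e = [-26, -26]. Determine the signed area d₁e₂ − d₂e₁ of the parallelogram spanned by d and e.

-208

25·(-26) - 17·(-26) = -650 - (-442) = -208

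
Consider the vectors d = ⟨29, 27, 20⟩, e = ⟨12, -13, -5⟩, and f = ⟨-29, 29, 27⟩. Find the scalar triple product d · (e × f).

-11387

e × f:
i: (-13)·27 - (-5)·29 = -351 - (-145) = -206
j: (-5)·(-29) - 12·27 = 145 - 324 = -179
k: 12·29 - (-13)·(-29) = 348 - 377 = -29
e × f = (-206, -179, -29)
d · (e × f) = 29·(-206) + 27·(-179) + 20·(-29) = -5974 - 4833 - 580 = -11387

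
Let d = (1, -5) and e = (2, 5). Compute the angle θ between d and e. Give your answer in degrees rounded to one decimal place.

d · e = 1·2 + (-5)·5 = 2 - 25 = -23
|d|² = 1 + 25 = 26,  |d| = √26 ≈ 5.099020
|e|² = 4 + 25 = 29,  |e| = √29 ≈ 5.385165
cos θ = -23 / (5.099020 · 5.385165) ≈ -0.83761
θ = arccos(-0.83761) ≈ 146.9°

146.9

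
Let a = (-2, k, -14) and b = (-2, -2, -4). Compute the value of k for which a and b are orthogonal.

30

a · b = (-2)·(-2) + k·(-2) + (-14)·(-4) = 60 - 2k
Set equal to 0: -2k = -60, so k = 30.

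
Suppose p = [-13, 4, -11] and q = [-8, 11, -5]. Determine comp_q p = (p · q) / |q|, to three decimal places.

p · q = (-13)·(-8) + 4·11 + (-11)·(-5) = 104 + 44 + 55 = 203
|q| = √(64 + 121 + 25) = √210 ≈ 14.4914
comp_q p = 203 / √210 ≈ 14.008

14.008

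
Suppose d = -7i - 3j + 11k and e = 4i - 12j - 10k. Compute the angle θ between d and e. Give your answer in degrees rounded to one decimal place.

118.2

d · e = (-7)·4 + (-3)·(-12) + 11·(-10) = -28 + 36 - 110 = -102
|d|² = 49 + 9 + 121 = 179,  |d| = √179 ≈ 13.379088
|e|² = 16 + 144 + 100 = 260,  |e| = √260 ≈ 16.124515
cos θ = -102 / (13.379088 · 16.124515) ≈ -0.47281
θ = arccos(-0.47281) ≈ 118.2°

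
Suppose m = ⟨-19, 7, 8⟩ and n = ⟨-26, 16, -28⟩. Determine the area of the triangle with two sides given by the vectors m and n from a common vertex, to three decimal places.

i: 7·(-28) - 8·16 = -196 - 128 = -324
j: 8·(-26) - (-19)·(-28) = -208 - 532 = -740
k: (-19)·16 - 7·(-26) = -304 - (-182) = -122
m × n = (-324, -740, -122)
|m × n| = √((-324)² + (-740)² + (-122)²) = √667460 ≈ 816.9823
area = ½ · 816.9823 ≈ 408.491

408.491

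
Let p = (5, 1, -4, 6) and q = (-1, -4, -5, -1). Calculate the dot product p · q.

p · q = 5·(-1) + 1·(-4) + (-4)·(-5) + 6·(-1) = -5 - 4 + 20 - 6 = 5

5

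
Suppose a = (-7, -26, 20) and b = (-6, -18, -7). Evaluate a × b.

(542, -169, -30)

i: (-26)·(-7) - 20·(-18) = 182 - (-360) = 542
j: 20·(-6) - (-7)·(-7) = -120 - 49 = -169
k: (-7)·(-18) - (-26)·(-6) = 126 - 156 = -30
a × b = (542, -169, -30)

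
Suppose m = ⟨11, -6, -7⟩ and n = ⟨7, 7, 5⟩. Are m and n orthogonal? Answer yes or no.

yes

m · n = 11·7 + (-6)·7 + (-7)·5 = 77 - 42 - 35 = 0
Zero, so the vectors are orthogonal.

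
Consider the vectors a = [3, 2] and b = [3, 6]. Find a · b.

21

a · b = 3·3 + 2·6 = 9 + 12 = 21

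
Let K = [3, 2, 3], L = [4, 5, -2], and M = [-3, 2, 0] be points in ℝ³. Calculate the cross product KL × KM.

KL = (1, 3, -5)
KM = (-6, 0, -3)
i: 3·(-3) - (-5)·0 = -9 - 0 = -9
j: (-5)·(-6) - 1·(-3) = 30 - (-3) = 33
k: 1·0 - 3·(-6) = 0 - (-18) = 18
KL × KM = (-9, 33, 18)

(-9, 33, 18)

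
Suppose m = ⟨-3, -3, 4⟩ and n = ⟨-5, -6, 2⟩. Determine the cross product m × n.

(18, -14, 3)

i: (-3)·2 - 4·(-6) = -6 - (-24) = 18
j: 4·(-5) - (-3)·2 = -20 - (-6) = -14
k: (-3)·(-6) - (-3)·(-5) = 18 - 15 = 3
m × n = (18, -14, 3)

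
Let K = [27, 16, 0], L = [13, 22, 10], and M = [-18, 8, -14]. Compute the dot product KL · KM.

KL = L − K = (-14, 6, 10)
KM = M − K = (-45, -8, -14)
KL · KM = (-14)·(-45) + 6·(-8) + 10·(-14) = 630 - 48 - 140 = 442

442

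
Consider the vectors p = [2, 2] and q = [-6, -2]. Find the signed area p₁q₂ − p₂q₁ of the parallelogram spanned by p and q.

8

2·(-2) - 2·(-6) = -4 - (-12) = 8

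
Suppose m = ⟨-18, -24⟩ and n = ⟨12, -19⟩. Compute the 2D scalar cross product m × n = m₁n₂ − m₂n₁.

(-18)·(-19) - (-24)·12 = 342 - (-288) = 630

630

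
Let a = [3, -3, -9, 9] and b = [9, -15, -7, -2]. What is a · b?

a · b = 3·9 + (-3)·(-15) + (-9)·(-7) + 9·(-2) = 27 + 45 + 63 - 18 = 117

117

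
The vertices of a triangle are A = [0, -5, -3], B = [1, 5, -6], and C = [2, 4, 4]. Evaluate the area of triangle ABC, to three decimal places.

AB = (1, 10, -3),  AC = (2, 9, 7)
i: 10·7 - (-3)·9 = 70 - (-27) = 97
j: (-3)·2 - 1·7 = -6 - 7 = -13
k: 1·9 - 10·2 = 9 - 20 = -11
AB × AC = (97, -13, -11)
|AB × AC| = √9699 ≈ 98.4835
area = ½ · 98.4835 ≈ 49.242

49.242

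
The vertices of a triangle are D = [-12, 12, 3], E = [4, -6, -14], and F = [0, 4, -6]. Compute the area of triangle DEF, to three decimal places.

54.818

DE = (16, -18, -17),  DF = (12, -8, -9)
i: (-18)·(-9) - (-17)·(-8) = 162 - 136 = 26
j: (-17)·12 - 16·(-9) = -204 - (-144) = -60
k: 16·(-8) - (-18)·12 = -128 - (-216) = 88
DE × DF = (26, -60, 88)
|DE × DF| = √12020 ≈ 109.6358
area = ½ · 109.6358 ≈ 54.818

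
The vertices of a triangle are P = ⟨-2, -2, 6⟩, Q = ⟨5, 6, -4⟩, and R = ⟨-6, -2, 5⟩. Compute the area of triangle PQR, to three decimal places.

PQ = (7, 8, -10),  PR = (-4, 0, -1)
i: 8·(-1) - (-10)·0 = -8 - 0 = -8
j: (-10)·(-4) - 7·(-1) = 40 - (-7) = 47
k: 7·0 - 8·(-4) = 0 - (-32) = 32
PQ × PR = (-8, 47, 32)
|PQ × PR| = √3297 ≈ 57.4195
area = ½ · 57.4195 ≈ 28.710

28.710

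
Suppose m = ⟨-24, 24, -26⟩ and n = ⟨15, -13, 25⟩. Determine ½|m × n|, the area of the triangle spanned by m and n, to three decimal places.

i: 24·25 - (-26)·(-13) = 600 - 338 = 262
j: (-26)·15 - (-24)·25 = -390 - (-600) = 210
k: (-24)·(-13) - 24·15 = 312 - 360 = -48
m × n = (262, 210, -48)
|m × n| = √(262² + 210² + (-48)²) = √115048 ≈ 339.1873
area = ½ · 339.1873 ≈ 169.594

169.594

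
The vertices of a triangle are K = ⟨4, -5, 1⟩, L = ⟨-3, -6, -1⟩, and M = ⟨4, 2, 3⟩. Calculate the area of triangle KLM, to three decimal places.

26.177

KL = (-7, -1, -2),  KM = (0, 7, 2)
i: (-1)·2 - (-2)·7 = -2 - (-14) = 12
j: (-2)·0 - (-7)·2 = 0 - (-14) = 14
k: (-7)·7 - (-1)·0 = -49 - 0 = -49
KL × KM = (12, 14, -49)
|KL × KM| = √2741 ≈ 52.3546
area = ½ · 52.3546 ≈ 26.177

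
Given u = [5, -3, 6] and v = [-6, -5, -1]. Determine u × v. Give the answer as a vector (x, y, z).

i: (-3)·(-1) - 6·(-5) = 3 - (-30) = 33
j: 6·(-6) - 5·(-1) = -36 - (-5) = -31
k: 5·(-5) - (-3)·(-6) = -25 - 18 = -43
u × v = (33, -31, -43)

(33, -31, -43)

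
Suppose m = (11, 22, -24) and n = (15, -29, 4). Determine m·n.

m · n = 11·15 + 22·(-29) + (-24)·4 = 165 - 638 - 96 = -569

-569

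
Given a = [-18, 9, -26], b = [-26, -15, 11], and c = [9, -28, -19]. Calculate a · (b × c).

b × c:
i: (-15)·(-19) - 11·(-28) = 285 - (-308) = 593
j: 11·9 - (-26)·(-19) = 99 - 494 = -395
k: (-26)·(-28) - (-15)·9 = 728 - (-135) = 863
b × c = (593, -395, 863)
a · (b × c) = (-18)·593 + 9·(-395) + (-26)·863 = -10674 - 3555 - 22438 = -36667

-36667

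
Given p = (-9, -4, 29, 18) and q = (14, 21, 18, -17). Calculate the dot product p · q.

p · q = (-9)·14 + (-4)·21 + 29·18 + 18·(-17) = -126 - 84 + 522 - 306 = 6

6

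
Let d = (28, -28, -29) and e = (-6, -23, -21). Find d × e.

(-79, 762, -812)

i: (-28)·(-21) - (-29)·(-23) = 588 - 667 = -79
j: (-29)·(-6) - 28·(-21) = 174 - (-588) = 762
k: 28·(-23) - (-28)·(-6) = -644 - 168 = -812
d × e = (-79, 762, -812)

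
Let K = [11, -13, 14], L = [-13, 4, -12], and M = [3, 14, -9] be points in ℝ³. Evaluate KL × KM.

(311, -344, -512)

KL = (-24, 17, -26)
KM = (-8, 27, -23)
i: 17·(-23) - (-26)·27 = -391 - (-702) = 311
j: (-26)·(-8) - (-24)·(-23) = 208 - 552 = -344
k: (-24)·27 - 17·(-8) = -648 - (-136) = -512
KL × KM = (311, -344, -512)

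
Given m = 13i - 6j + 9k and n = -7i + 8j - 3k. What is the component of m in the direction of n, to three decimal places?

-15.029

m · n = 13·(-7) + (-6)·8 + 9·(-3) = -91 - 48 - 27 = -166
|n| = √(49 + 64 + 9) = √122 ≈ 11.0454
comp_n m = -166 / √122 ≈ -15.029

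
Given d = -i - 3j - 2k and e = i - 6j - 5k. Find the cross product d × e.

i: (-3)·(-5) - (-2)·(-6) = 15 - 12 = 3
j: (-2)·1 - (-1)·(-5) = -2 - 5 = -7
k: (-1)·(-6) - (-3)·1 = 6 - (-3) = 9
d × e = (3, -7, 9)

(3, -7, 9)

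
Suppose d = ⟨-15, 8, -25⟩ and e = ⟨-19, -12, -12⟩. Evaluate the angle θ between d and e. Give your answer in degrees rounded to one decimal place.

d · e = (-15)·(-19) + 8·(-12) + (-25)·(-12) = 285 - 96 + 300 = 489
|d|² = 225 + 64 + 625 = 914,  |d| = √914 ≈ 30.232433
|e|² = 361 + 144 + 144 = 649,  |e| = √649 ≈ 25.475478
cos θ = 489 / (30.232433 · 25.475478) ≈ 0.63491
θ = arccos(0.63491) ≈ 50.6°

50.6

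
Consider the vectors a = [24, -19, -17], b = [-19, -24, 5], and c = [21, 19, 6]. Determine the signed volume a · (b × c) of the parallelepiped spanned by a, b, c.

b × c:
i: (-24)·6 - 5·19 = -144 - 95 = -239
j: 5·21 - (-19)·6 = 105 - (-114) = 219
k: (-19)·19 - (-24)·21 = -361 - (-504) = 143
b × c = (-239, 219, 143)
a · (b × c) = 24·(-239) + (-19)·219 + (-17)·143 = -5736 - 4161 - 2431 = -12328

-12328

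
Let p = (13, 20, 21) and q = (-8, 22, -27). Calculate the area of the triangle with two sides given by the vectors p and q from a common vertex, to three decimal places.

i: 20·(-27) - 21·22 = -540 - 462 = -1002
j: 21·(-8) - 13·(-27) = -168 - (-351) = 183
k: 13·22 - 20·(-8) = 286 - (-160) = 446
p × q = (-1002, 183, 446)
|p × q| = √((-1002)² + 183² + 446²) = √1236409 ≈ 1111.9393
area = ½ · 1111.9393 ≈ 555.970

555.970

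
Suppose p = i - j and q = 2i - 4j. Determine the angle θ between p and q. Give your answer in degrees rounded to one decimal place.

p · q = 1·2 + (-1)·(-4) = 2 + 4 = 6
|p|² = 1 + 1 = 2,  |p| = √2 ≈ 1.414214
|q|² = 4 + 16 = 20,  |q| = √20 ≈ 4.472136
cos θ = 6 / (1.414214 · 4.472136) ≈ 0.94868
θ = arccos(0.94868) ≈ 18.4°

18.4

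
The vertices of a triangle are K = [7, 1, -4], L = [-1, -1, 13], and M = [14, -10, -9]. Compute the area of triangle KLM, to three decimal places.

117.743

KL = (-8, -2, 17),  KM = (7, -11, -5)
i: (-2)·(-5) - 17·(-11) = 10 - (-187) = 197
j: 17·7 - (-8)·(-5) = 119 - 40 = 79
k: (-8)·(-11) - (-2)·7 = 88 - (-14) = 102
KL × KM = (197, 79, 102)
|KL × KM| = √55454 ≈ 235.4867
area = ½ · 235.4867 ≈ 117.743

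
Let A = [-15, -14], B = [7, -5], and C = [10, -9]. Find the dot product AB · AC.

AB = B − A = (22, 9)
AC = C − A = (25, 5)
AB · AC = 22·25 + 9·5 = 550 + 45 = 595

595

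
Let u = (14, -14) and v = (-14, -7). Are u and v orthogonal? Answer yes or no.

no

u · v = 14·(-14) + (-14)·(-7) = -196 + 98 = -98
Nonzero, so the vectors are not orthogonal.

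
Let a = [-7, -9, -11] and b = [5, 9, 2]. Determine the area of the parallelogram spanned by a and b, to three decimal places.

i: (-9)·2 - (-11)·9 = -18 - (-99) = 81
j: (-11)·5 - (-7)·2 = -55 - (-14) = -41
k: (-7)·9 - (-9)·5 = -63 - (-45) = -18
a × b = (81, -41, -18)
|a × b| = √(81² + (-41)² + (-18)²) = √8566 ≈ 92.5527

92.553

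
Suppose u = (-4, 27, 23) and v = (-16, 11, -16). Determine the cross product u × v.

i: 27·(-16) - 23·11 = -432 - 253 = -685
j: 23·(-16) - (-4)·(-16) = -368 - 64 = -432
k: (-4)·11 - 27·(-16) = -44 - (-432) = 388
u × v = (-685, -432, 388)

(-685, -432, 388)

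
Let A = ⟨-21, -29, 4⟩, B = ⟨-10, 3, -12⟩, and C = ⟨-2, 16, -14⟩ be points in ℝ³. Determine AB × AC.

(144, -106, -113)

AB = (11, 32, -16)
AC = (19, 45, -18)
i: 32·(-18) - (-16)·45 = -576 - (-720) = 144
j: (-16)·19 - 11·(-18) = -304 - (-198) = -106
k: 11·45 - 32·19 = 495 - 608 = -113
AB × AC = (144, -106, -113)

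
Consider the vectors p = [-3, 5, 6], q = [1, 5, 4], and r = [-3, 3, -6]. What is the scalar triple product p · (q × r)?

q × r:
i: 5·(-6) - 4·3 = -30 - 12 = -42
j: 4·(-3) - 1·(-6) = -12 - (-6) = -6
k: 1·3 - 5·(-3) = 3 - (-15) = 18
q × r = (-42, -6, 18)
p · (q × r) = (-3)·(-42) + 5·(-6) + 6·18 = 126 - 30 + 108 = 204

204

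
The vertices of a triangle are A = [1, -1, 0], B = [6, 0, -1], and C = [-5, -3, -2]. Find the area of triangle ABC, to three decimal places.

8.485

AB = (5, 1, -1),  AC = (-6, -2, -2)
i: 1·(-2) - (-1)·(-2) = -2 - 2 = -4
j: (-1)·(-6) - 5·(-2) = 6 - (-10) = 16
k: 5·(-2) - 1·(-6) = -10 - (-6) = -4
AB × AC = (-4, 16, -4)
|AB × AC| = √288 ≈ 16.9706
area = ½ · 16.9706 ≈ 8.485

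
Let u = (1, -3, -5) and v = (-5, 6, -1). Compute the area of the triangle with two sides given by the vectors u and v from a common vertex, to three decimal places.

i: (-3)·(-1) - (-5)·6 = 3 - (-30) = 33
j: (-5)·(-5) - 1·(-1) = 25 - (-1) = 26
k: 1·6 - (-3)·(-5) = 6 - 15 = -9
u × v = (33, 26, -9)
|u × v| = √(33² + 26² + (-9)²) = √1846 ≈ 42.9651
area = ½ · 42.9651 ≈ 21.483

21.483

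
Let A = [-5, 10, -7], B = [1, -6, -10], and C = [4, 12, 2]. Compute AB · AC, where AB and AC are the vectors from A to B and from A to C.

-5

AB = B − A = (6, -16, -3)
AC = C − A = (9, 2, 9)
AB · AC = 6·9 + (-16)·2 + (-3)·9 = 54 - 32 - 27 = -5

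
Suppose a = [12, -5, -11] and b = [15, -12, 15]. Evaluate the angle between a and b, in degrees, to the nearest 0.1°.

79.6

a · b = 12·15 + (-5)·(-12) + (-11)·15 = 180 + 60 - 165 = 75
|a|² = 144 + 25 + 121 = 290,  |a| = √290 ≈ 17.029386
|b|² = 225 + 144 + 225 = 594,  |b| = √594 ≈ 24.372115
cos θ = 75 / (17.029386 · 24.372115) ≈ 0.18070
θ = arccos(0.18070) ≈ 79.6°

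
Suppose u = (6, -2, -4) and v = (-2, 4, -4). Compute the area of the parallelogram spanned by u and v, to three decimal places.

44.721

i: (-2)·(-4) - (-4)·4 = 8 - (-16) = 24
j: (-4)·(-2) - 6·(-4) = 8 - (-24) = 32
k: 6·4 - (-2)·(-2) = 24 - 4 = 20
u × v = (24, 32, 20)
|u × v| = √(24² + 32² + 20²) = √2000 ≈ 44.7214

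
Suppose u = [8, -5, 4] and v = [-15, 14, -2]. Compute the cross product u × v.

(-46, -44, 37)

i: (-5)·(-2) - 4·14 = 10 - 56 = -46
j: 4·(-15) - 8·(-2) = -60 - (-16) = -44
k: 8·14 - (-5)·(-15) = 112 - 75 = 37
u × v = (-46, -44, 37)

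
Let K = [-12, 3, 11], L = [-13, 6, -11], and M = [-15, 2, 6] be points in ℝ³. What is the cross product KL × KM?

(-37, 61, 10)

KL = (-1, 3, -22)
KM = (-3, -1, -5)
i: 3·(-5) - (-22)·(-1) = -15 - 22 = -37
j: (-22)·(-3) - (-1)·(-5) = 66 - 5 = 61
k: (-1)·(-1) - 3·(-3) = 1 - (-9) = 10
KL × KM = (-37, 61, 10)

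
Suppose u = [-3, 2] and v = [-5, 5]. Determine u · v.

25

u · v = (-3)·(-5) + 2·5 = 15 + 10 = 25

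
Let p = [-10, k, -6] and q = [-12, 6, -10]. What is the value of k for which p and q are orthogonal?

-30

p · q = (-10)·(-12) + k·6 + (-6)·(-10) = 180 + 6k
Set equal to 0: 6k = -180, so k = -30.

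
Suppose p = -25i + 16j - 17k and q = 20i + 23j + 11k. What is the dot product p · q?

p · q = (-25)·20 + 16·23 + (-17)·11 = -500 + 368 - 187 = -319

-319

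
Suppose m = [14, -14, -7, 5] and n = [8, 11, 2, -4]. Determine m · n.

-76

m · n = 14·8 + (-14)·11 + (-7)·2 + 5·(-4) = 112 - 154 - 14 - 20 = -76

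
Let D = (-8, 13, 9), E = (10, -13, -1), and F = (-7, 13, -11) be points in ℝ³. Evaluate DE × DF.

(520, 350, 26)

DE = (18, -26, -10)
DF = (1, 0, -20)
i: (-26)·(-20) - (-10)·0 = 520 - 0 = 520
j: (-10)·1 - 18·(-20) = -10 - (-360) = 350
k: 18·0 - (-26)·1 = 0 - (-26) = 26
DE × DF = (520, 350, 26)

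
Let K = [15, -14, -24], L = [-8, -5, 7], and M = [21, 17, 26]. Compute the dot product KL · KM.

1691

KL = L − K = (-23, 9, 31)
KM = M − K = (6, 31, 50)
KL · KM = (-23)·6 + 9·31 + 31·50 = -138 + 279 + 1550 = 1691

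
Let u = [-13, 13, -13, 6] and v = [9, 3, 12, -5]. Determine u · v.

u · v = (-13)·9 + 13·3 + (-13)·12 + 6·(-5) = -117 + 39 - 156 - 30 = -264

-264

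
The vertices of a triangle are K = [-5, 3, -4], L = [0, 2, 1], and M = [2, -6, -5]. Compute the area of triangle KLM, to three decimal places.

35.917

KL = (5, -1, 5),  KM = (7, -9, -1)
i: (-1)·(-1) - 5·(-9) = 1 - (-45) = 46
j: 5·7 - 5·(-1) = 35 - (-5) = 40
k: 5·(-9) - (-1)·7 = -45 - (-7) = -38
KL × KM = (46, 40, -38)
|KL × KM| = √5160 ≈ 71.8331
area = ½ · 71.8331 ≈ 35.917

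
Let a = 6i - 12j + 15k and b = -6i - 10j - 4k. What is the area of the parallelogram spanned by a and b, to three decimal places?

i: (-12)·(-4) - 15·(-10) = 48 - (-150) = 198
j: 15·(-6) - 6·(-4) = -90 - (-24) = -66
k: 6·(-10) - (-12)·(-6) = -60 - 72 = -132
a × b = (198, -66, -132)
|a × b| = √(198² + (-66)² + (-132)²) = √60984 ≈ 246.9494

246.949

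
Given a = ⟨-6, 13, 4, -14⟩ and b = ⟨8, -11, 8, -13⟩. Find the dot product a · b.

a · b = (-6)·8 + 13·(-11) + 4·8 + (-14)·(-13) = -48 - 143 + 32 + 182 = 23

23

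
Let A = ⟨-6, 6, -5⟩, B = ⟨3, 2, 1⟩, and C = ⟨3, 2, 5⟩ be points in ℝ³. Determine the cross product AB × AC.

(-16, -36, 0)

AB = (9, -4, 6)
AC = (9, -4, 10)
i: (-4)·10 - 6·(-4) = -40 - (-24) = -16
j: 6·9 - 9·10 = 54 - 90 = -36
k: 9·(-4) - (-4)·9 = -36 - (-36) = 0
AB × AC = (-16, -36, 0)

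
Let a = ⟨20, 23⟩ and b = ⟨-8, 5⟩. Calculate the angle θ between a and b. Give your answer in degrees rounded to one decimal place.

a · b = 20·(-8) + 23·5 = -160 + 115 = -45
|a|² = 400 + 529 = 929,  |a| = √929 ≈ 30.479501
|b|² = 64 + 25 = 89,  |b| = √89 ≈ 9.433981
cos θ = -45 / (30.479501 · 9.433981) ≈ -0.15650
θ = arccos(-0.15650) ≈ 99.0°

99.0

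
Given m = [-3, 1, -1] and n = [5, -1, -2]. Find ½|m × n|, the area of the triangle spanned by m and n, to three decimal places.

5.788

i: 1·(-2) - (-1)·(-1) = -2 - 1 = -3
j: (-1)·5 - (-3)·(-2) = -5 - 6 = -11
k: (-3)·(-1) - 1·5 = 3 - 5 = -2
m × n = (-3, -11, -2)
|m × n| = √((-3)² + (-11)² + (-2)²) = √134 ≈ 11.5758
area = ½ · 11.5758 ≈ 5.788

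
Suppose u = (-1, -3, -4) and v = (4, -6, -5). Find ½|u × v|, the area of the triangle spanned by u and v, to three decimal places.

i: (-3)·(-5) - (-4)·(-6) = 15 - 24 = -9
j: (-4)·4 - (-1)·(-5) = -16 - 5 = -21
k: (-1)·(-6) - (-3)·4 = 6 - (-12) = 18
u × v = (-9, -21, 18)
|u × v| = √((-9)² + (-21)² + 18²) = √846 ≈ 29.0861
area = ½ · 29.0861 ≈ 14.543

14.543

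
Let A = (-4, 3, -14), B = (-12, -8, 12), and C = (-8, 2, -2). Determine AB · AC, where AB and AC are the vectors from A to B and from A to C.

355

AB = B − A = (-8, -11, 26)
AC = C − A = (-4, -1, 12)
AB · AC = (-8)·(-4) + (-11)·(-1) + 26·12 = 32 + 11 + 312 = 355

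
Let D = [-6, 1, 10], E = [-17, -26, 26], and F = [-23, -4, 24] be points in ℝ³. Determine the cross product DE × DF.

DE = (-11, -27, 16)
DF = (-17, -5, 14)
i: (-27)·14 - 16·(-5) = -378 - (-80) = -298
j: 16·(-17) - (-11)·14 = -272 - (-154) = -118
k: (-11)·(-5) - (-27)·(-17) = 55 - 459 = -404
DE × DF = (-298, -118, -404)

(-298, -118, -404)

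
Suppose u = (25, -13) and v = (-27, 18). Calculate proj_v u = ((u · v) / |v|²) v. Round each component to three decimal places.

(23.308, -15.538)

u · v = 25·(-27) + (-13)·18 = -675 - 234 = -909
|v|² = 729 + 324 = 1053
proj_v u = (-909/1053) · (-27, 18) ≈ (23.308, -15.538)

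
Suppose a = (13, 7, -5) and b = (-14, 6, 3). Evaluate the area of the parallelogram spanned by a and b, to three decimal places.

185.844

i: 7·3 - (-5)·6 = 21 - (-30) = 51
j: (-5)·(-14) - 13·3 = 70 - 39 = 31
k: 13·6 - 7·(-14) = 78 - (-98) = 176
a × b = (51, 31, 176)
|a × b| = √(51² + 31² + 176²) = √34538 ≈ 185.8440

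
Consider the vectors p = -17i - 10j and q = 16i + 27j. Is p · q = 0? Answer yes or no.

no

p · q = (-17)·16 + (-10)·27 = -272 - 270 = -542
Nonzero, so the vectors are not orthogonal.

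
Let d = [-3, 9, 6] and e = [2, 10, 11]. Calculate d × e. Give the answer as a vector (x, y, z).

(39, 45, -48)

i: 9·11 - 6·10 = 99 - 60 = 39
j: 6·2 - (-3)·11 = 12 - (-33) = 45
k: (-3)·10 - 9·2 = -30 - 18 = -48
d × e = (39, 45, -48)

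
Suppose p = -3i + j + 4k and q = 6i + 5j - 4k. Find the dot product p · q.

p · q = (-3)·6 + 1·5 + 4·(-4) = -18 + 5 - 16 = -29

-29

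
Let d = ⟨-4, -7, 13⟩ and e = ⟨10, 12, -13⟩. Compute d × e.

i: (-7)·(-13) - 13·12 = 91 - 156 = -65
j: 13·10 - (-4)·(-13) = 130 - 52 = 78
k: (-4)·12 - (-7)·10 = -48 - (-70) = 22
d × e = (-65, 78, 22)

(-65, 78, 22)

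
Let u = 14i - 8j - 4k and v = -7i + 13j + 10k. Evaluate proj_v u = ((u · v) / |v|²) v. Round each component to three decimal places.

u · v = 14·(-7) + (-8)·13 + (-4)·10 = -98 - 104 - 40 = -242
|v|² = 49 + 169 + 100 = 318
proj_v u = (-242/318) · (-7, 13, 10) ≈ (5.327, -9.893, -7.610)

(5.327, -9.893, -7.610)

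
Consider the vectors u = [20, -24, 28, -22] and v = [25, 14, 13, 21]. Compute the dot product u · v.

66

u · v = 20·25 + (-24)·14 + 28·13 + (-22)·21 = 500 - 336 + 364 - 462 = 66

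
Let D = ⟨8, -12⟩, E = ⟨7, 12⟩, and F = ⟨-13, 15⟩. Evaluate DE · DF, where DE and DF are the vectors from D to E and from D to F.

669

DE = E − D = (-1, 24)
DF = F − D = (-21, 27)
DE · DF = (-1)·(-21) + 24·27 = 21 + 648 = 669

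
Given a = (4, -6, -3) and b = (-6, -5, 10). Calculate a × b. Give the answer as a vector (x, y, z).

i: (-6)·10 - (-3)·(-5) = -60 - 15 = -75
j: (-3)·(-6) - 4·10 = 18 - 40 = -22
k: 4·(-5) - (-6)·(-6) = -20 - 36 = -56
a × b = (-75, -22, -56)

(-75, -22, -56)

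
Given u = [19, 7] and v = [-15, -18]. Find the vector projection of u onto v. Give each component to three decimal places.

(11.230, 13.475)

u · v = 19·(-15) + 7·(-18) = -285 - 126 = -411
|v|² = 225 + 324 = 549
proj_v u = (-411/549) · (-15, -18) ≈ (11.230, 13.475)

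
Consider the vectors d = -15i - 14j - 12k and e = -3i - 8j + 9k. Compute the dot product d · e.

d · e = (-15)·(-3) + (-14)·(-8) + (-12)·9 = 45 + 112 - 108 = 49

49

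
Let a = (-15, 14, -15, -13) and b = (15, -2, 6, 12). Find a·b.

-499

a · b = (-15)·15 + 14·(-2) + (-15)·6 + (-13)·12 = -225 - 28 - 90 - 156 = -499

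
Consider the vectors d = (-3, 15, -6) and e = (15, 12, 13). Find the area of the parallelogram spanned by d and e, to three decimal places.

i: 15·13 - (-6)·12 = 195 - (-72) = 267
j: (-6)·15 - (-3)·13 = -90 - (-39) = -51
k: (-3)·12 - 15·15 = -36 - 225 = -261
d × e = (267, -51, -261)
|d × e| = √(267² + (-51)² + (-261)²) = √142011 ≈ 376.8435

376.843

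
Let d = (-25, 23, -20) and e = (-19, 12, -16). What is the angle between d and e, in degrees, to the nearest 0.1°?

10.0

d · e = (-25)·(-19) + 23·12 + (-20)·(-16) = 475 + 276 + 320 = 1071
|d|² = 625 + 529 + 400 = 1554,  |d| = √1554 ≈ 39.420807
|e|² = 361 + 144 + 256 = 761,  |e| = √761 ≈ 27.586228
cos θ = 1071 / (39.420807 · 27.586228) ≈ 0.98485
θ = arccos(0.98485) ≈ 10.0°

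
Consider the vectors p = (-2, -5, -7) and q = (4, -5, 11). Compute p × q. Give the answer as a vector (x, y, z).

(-90, -6, 30)

i: (-5)·11 - (-7)·(-5) = -55 - 35 = -90
j: (-7)·4 - (-2)·11 = -28 - (-22) = -6
k: (-2)·(-5) - (-5)·4 = 10 - (-20) = 30
p × q = (-90, -6, 30)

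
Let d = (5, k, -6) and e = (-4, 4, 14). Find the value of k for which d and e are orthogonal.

d · e = 5·(-4) + k·4 + (-6)·14 = -104 + 4k
Set equal to 0: 4k = 104, so k = 26.

26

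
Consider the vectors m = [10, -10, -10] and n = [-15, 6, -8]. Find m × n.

(140, 230, -90)

i: (-10)·(-8) - (-10)·6 = 80 - (-60) = 140
j: (-10)·(-15) - 10·(-8) = 150 - (-80) = 230
k: 10·6 - (-10)·(-15) = 60 - 150 = -90
m × n = (140, 230, -90)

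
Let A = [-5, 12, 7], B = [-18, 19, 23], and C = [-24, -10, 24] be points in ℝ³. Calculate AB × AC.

(471, -83, 419)

AB = (-13, 7, 16)
AC = (-19, -22, 17)
i: 7·17 - 16·(-22) = 119 - (-352) = 471
j: 16·(-19) - (-13)·17 = -304 - (-221) = -83
k: (-13)·(-22) - 7·(-19) = 286 - (-133) = 419
AB × AC = (471, -83, 419)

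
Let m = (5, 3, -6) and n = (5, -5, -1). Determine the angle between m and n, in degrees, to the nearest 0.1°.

m · n = 5·5 + 3·(-5) + (-6)·(-1) = 25 - 15 + 6 = 16
|m|² = 25 + 9 + 36 = 70,  |m| = √70 ≈ 8.366600
|n|² = 25 + 25 + 1 = 51,  |n| = √51 ≈ 7.141428
cos θ = 16 / (8.366600 · 7.141428) ≈ 0.26778
θ = arccos(0.26778) ≈ 74.5°

74.5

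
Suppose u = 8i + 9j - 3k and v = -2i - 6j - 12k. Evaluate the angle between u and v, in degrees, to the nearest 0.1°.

101.7

u · v = 8·(-2) + 9·(-6) + (-3)·(-12) = -16 - 54 + 36 = -34
|u|² = 64 + 81 + 9 = 154,  |u| = √154 ≈ 12.409674
|v|² = 4 + 36 + 144 = 184,  |v| = √184 ≈ 13.564660
cos θ = -34 / (12.409674 · 13.564660) ≈ -0.20198
θ = arccos(-0.20198) ≈ 101.7°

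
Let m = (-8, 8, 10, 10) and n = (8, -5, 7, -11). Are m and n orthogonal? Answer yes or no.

no

m · n = (-8)·8 + 8·(-5) + 10·7 + 10·(-11) = -64 - 40 + 70 - 110 = -144
Nonzero, so the vectors are not orthogonal.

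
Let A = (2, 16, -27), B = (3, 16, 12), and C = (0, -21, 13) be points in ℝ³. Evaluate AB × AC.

AB = (1, 0, 39)
AC = (-2, -37, 40)
i: 0·40 - 39·(-37) = 0 - (-1443) = 1443
j: 39·(-2) - 1·40 = -78 - 40 = -118
k: 1·(-37) - 0·(-2) = -37 - 0 = -37
AB × AC = (1443, -118, -37)

(1443, -118, -37)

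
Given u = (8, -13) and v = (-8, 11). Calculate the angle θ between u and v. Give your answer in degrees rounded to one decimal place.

u · v = 8·(-8) + (-13)·11 = -64 - 143 = -207
|u|² = 64 + 169 = 233,  |u| = √233 ≈ 15.264338
|v|² = 64 + 121 = 185,  |v| = √185 ≈ 13.601471
cos θ = -207 / (15.264338 · 13.601471) ≈ -0.99703
θ = arccos(-0.99703) ≈ 175.6°

175.6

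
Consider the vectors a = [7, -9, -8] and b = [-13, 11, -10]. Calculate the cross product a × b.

(178, 174, -40)

i: (-9)·(-10) - (-8)·11 = 90 - (-88) = 178
j: (-8)·(-13) - 7·(-10) = 104 - (-70) = 174
k: 7·11 - (-9)·(-13) = 77 - 117 = -40
a × b = (178, 174, -40)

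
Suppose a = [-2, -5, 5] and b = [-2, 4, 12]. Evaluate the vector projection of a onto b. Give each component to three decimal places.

(-0.537, 1.073, 3.220)

a · b = (-2)·(-2) + (-5)·4 + 5·12 = 4 - 20 + 60 = 44
|b|² = 4 + 16 + 144 = 164
proj_b a = (44/164) · (-2, 4, 12) ≈ (-0.537, 1.073, 3.220)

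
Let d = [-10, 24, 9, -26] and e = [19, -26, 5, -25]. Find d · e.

-119

d · e = (-10)·19 + 24·(-26) + 9·5 + (-26)·(-25) = -190 - 624 + 45 + 650 = -119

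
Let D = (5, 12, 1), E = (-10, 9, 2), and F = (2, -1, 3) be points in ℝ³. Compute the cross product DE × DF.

DE = (-15, -3, 1)
DF = (-3, -13, 2)
i: (-3)·2 - 1·(-13) = -6 - (-13) = 7
j: 1·(-3) - (-15)·2 = -3 - (-30) = 27
k: (-15)·(-13) - (-3)·(-3) = 195 - 9 = 186
DE × DF = (7, 27, 186)

(7, 27, 186)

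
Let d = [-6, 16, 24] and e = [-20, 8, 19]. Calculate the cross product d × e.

i: 16·19 - 24·8 = 304 - 192 = 112
j: 24·(-20) - (-6)·19 = -480 - (-114) = -366
k: (-6)·8 - 16·(-20) = -48 - (-320) = 272
d × e = (112, -366, 272)

(112, -366, 272)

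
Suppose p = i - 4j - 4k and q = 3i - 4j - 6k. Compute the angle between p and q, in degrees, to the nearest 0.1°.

p · q = 1·3 + (-4)·(-4) + (-4)·(-6) = 3 + 16 + 24 = 43
|p|² = 1 + 16 + 16 = 33,  |p| = √33 ≈ 5.744563
|q|² = 9 + 16 + 36 = 61,  |q| = √61 ≈ 7.810250
cos θ = 43 / (5.744563 · 7.810250) ≈ 0.95840
θ = arccos(0.95840) ≈ 16.6°

16.6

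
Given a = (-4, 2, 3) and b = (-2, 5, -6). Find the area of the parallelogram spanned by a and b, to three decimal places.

i: 2·(-6) - 3·5 = -12 - 15 = -27
j: 3·(-2) - (-4)·(-6) = -6 - 24 = -30
k: (-4)·5 - 2·(-2) = -20 - (-4) = -16
a × b = (-27, -30, -16)
|a × b| = √((-27)² + (-30)² + (-16)²) = √1885 ≈ 43.4166

43.417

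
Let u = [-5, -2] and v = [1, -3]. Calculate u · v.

u · v = (-5)·1 + (-2)·(-3) = -5 + 6 = 1

1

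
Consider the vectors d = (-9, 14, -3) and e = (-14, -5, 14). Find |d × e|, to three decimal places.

345.059

i: 14·14 - (-3)·(-5) = 196 - 15 = 181
j: (-3)·(-14) - (-9)·14 = 42 - (-126) = 168
k: (-9)·(-5) - 14·(-14) = 45 - (-196) = 241
d × e = (181, 168, 241)
|d × e| = √(181² + 168² + 241²) = √119066 ≈ 345.0594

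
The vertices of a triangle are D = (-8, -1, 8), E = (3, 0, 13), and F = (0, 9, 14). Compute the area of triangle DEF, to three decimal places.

57.044

DE = (11, 1, 5),  DF = (8, 10, 6)
i: 1·6 - 5·10 = 6 - 50 = -44
j: 5·8 - 11·6 = 40 - 66 = -26
k: 11·10 - 1·8 = 110 - 8 = 102
DE × DF = (-44, -26, 102)
|DE × DF| = √13016 ≈ 114.0877
area = ½ · 114.0877 ≈ 57.044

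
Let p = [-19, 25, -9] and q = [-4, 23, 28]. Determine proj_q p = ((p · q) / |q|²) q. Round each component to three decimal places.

p · q = (-19)·(-4) + 25·23 + (-9)·28 = 76 + 575 - 252 = 399
|q|² = 16 + 529 + 784 = 1329
proj_q p = (399/1329) · (-4, 23, 28) ≈ (-1.201, 6.905, 8.406)

(-1.201, 6.905, 8.406)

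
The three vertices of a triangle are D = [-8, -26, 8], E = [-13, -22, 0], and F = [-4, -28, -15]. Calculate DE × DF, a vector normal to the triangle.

DE = (-5, 4, -8)
DF = (4, -2, -23)
i: 4·(-23) - (-8)·(-2) = -92 - 16 = -108
j: (-8)·4 - (-5)·(-23) = -32 - 115 = -147
k: (-5)·(-2) - 4·4 = 10 - 16 = -6
DE × DF = (-108, -147, -6)

(-108, -147, -6)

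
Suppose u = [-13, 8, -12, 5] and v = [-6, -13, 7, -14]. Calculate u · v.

-180

u · v = (-13)·(-6) + 8·(-13) + (-12)·7 + 5·(-14) = 78 - 104 - 84 - 70 = -180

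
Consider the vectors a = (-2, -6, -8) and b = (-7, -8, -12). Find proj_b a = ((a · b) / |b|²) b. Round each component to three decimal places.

(-4.304, -4.918, -7.377)

a · b = (-2)·(-7) + (-6)·(-8) + (-8)·(-12) = 14 + 48 + 96 = 158
|b|² = 49 + 64 + 144 = 257
proj_b a = (158/257) · (-7, -8, -12) ≈ (-4.304, -4.918, -7.377)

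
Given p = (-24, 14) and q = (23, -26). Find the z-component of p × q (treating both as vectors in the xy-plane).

302

(-24)·(-26) - 14·23 = 624 - 322 = 302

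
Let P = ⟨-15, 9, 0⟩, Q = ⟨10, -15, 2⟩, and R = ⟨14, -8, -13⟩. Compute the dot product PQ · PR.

1107

PQ = Q − P = (25, -24, 2)
PR = R − P = (29, -17, -13)
PQ · PR = 25·29 + (-24)·(-17) + 2·(-13) = 725 + 408 - 26 = 1107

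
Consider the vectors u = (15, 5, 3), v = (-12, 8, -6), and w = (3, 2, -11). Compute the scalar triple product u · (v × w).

-2034

v × w:
i: 8·(-11) - (-6)·2 = -88 - (-12) = -76
j: (-6)·3 - (-12)·(-11) = -18 - 132 = -150
k: (-12)·2 - 8·3 = -24 - 24 = -48
v × w = (-76, -150, -48)
u · (v × w) = 15·(-76) + 5·(-150) + 3·(-48) = -1140 - 750 - 144 = -2034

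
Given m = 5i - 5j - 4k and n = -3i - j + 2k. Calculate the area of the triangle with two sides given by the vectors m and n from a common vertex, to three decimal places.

12.247

i: (-5)·2 - (-4)·(-1) = -10 - 4 = -14
j: (-4)·(-3) - 5·2 = 12 - 10 = 2
k: 5·(-1) - (-5)·(-3) = -5 - 15 = -20
m × n = (-14, 2, -20)
|m × n| = √((-14)² + 2² + (-20)²) = √600 ≈ 24.4949
area = ½ · 24.4949 ≈ 12.247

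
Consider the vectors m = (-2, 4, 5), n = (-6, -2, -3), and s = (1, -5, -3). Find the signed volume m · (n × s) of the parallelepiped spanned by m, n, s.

n × s:
i: (-2)·(-3) - (-3)·(-5) = 6 - 15 = -9
j: (-3)·1 - (-6)·(-3) = -3 - 18 = -21
k: (-6)·(-5) - (-2)·1 = 30 - (-2) = 32
n × s = (-9, -21, 32)
m · (n × s) = (-2)·(-9) + 4·(-21) + 5·32 = 18 - 84 + 160 = 94

94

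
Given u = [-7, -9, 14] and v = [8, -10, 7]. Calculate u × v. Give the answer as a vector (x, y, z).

(77, 161, 142)

i: (-9)·7 - 14·(-10) = -63 - (-140) = 77
j: 14·8 - (-7)·7 = 112 - (-49) = 161
k: (-7)·(-10) - (-9)·8 = 70 - (-72) = 142
u × v = (77, 161, 142)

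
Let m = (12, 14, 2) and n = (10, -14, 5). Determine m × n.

(98, -40, -308)

i: 14·5 - 2·(-14) = 70 - (-28) = 98
j: 2·10 - 12·5 = 20 - 60 = -40
k: 12·(-14) - 14·10 = -168 - 140 = -308
m × n = (98, -40, -308)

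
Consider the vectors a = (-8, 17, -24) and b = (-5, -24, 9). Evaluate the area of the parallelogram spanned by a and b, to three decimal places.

i: 17·9 - (-24)·(-24) = 153 - 576 = -423
j: (-24)·(-5) - (-8)·9 = 120 - (-72) = 192
k: (-8)·(-24) - 17·(-5) = 192 - (-85) = 277
a × b = (-423, 192, 277)
|a × b| = √((-423)² + 192² + 277²) = √292522 ≈ 540.8530

540.853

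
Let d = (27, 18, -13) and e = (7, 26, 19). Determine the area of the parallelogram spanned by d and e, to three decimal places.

1076.565

i: 18·19 - (-13)·26 = 342 - (-338) = 680
j: (-13)·7 - 27·19 = -91 - 513 = -604
k: 27·26 - 18·7 = 702 - 126 = 576
d × e = (680, -604, 576)
|d × e| = √(680² + (-604)² + 576²) = √1158992 ≈ 1076.5649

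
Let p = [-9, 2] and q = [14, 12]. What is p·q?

p · q = (-9)·14 + 2·12 = -126 + 24 = -102

-102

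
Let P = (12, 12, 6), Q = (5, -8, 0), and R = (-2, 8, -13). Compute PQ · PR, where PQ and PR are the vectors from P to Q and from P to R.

292

PQ = Q − P = (-7, -20, -6)
PR = R − P = (-14, -4, -19)
PQ · PR = (-7)·(-14) + (-20)·(-4) + (-6)·(-19) = 98 + 80 + 114 = 292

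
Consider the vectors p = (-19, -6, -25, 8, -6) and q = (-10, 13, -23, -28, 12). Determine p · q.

391

p · q = (-19)·(-10) + (-6)·13 + (-25)·(-23) + 8·(-28) + (-6)·12 = 190 - 78 + 575 - 224 - 72 = 391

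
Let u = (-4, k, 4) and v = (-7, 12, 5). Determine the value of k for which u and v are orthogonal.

u · v = (-4)·(-7) + k·12 + 4·5 = 48 + 12k
Set equal to 0: 12k = -48, so k = -4.

-4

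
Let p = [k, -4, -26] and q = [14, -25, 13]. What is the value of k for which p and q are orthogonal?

17

p · q = k·14 + (-4)·(-25) + (-26)·13 = -238 + 14k
Set equal to 0: 14k = 238, so k = 17.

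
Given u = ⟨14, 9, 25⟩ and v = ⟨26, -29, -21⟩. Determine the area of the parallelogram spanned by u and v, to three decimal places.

i: 9·(-21) - 25·(-29) = -189 - (-725) = 536
j: 25·26 - 14·(-21) = 650 - (-294) = 944
k: 14·(-29) - 9·26 = -406 - 234 = -640
u × v = (536, 944, -640)
|u × v| = √(536² + 944² + (-640)²) = √1588032 ≈ 1260.1714

1260.171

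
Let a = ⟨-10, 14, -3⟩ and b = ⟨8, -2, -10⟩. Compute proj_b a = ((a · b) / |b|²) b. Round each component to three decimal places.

a · b = (-10)·8 + 14·(-2) + (-3)·(-10) = -80 - 28 + 30 = -78
|b|² = 64 + 4 + 100 = 168
proj_b a = (-78/168) · (8, -2, -10) ≈ (-3.714, 0.929, 4.643)

(-3.714, 0.929, 4.643)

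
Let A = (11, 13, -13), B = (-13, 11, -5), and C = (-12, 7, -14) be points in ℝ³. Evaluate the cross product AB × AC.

AB = (-24, -2, 8)
AC = (-23, -6, -1)
i: (-2)·(-1) - 8·(-6) = 2 - (-48) = 50
j: 8·(-23) - (-24)·(-1) = -184 - 24 = -208
k: (-24)·(-6) - (-2)·(-23) = 144 - 46 = 98
AB × AC = (50, -208, 98)

(50, -208, 98)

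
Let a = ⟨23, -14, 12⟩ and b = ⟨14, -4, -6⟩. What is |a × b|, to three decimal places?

349.107

i: (-14)·(-6) - 12·(-4) = 84 - (-48) = 132
j: 12·14 - 23·(-6) = 168 - (-138) = 306
k: 23·(-4) - (-14)·14 = -92 - (-196) = 104
a × b = (132, 306, 104)
|a × b| = √(132² + 306² + 104²) = √121876 ≈ 349.1074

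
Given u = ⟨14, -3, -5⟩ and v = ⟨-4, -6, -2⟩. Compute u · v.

u · v = 14·(-4) + (-3)·(-6) + (-5)·(-2) = -56 + 18 + 10 = -28

-28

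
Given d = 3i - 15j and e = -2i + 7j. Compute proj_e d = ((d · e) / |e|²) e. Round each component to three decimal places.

(4.189, -14.660)

d · e = 3·(-2) + (-15)·7 = -6 - 105 = -111
|e|² = 4 + 49 = 53
proj_e d = (-111/53) · (-2, 7) ≈ (4.189, -14.660)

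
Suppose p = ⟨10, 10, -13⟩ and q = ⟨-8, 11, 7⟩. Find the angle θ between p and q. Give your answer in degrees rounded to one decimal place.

102.0

p · q = 10·(-8) + 10·11 + (-13)·7 = -80 + 110 - 91 = -61
|p|² = 100 + 100 + 169 = 369,  |p| = √369 ≈ 19.209373
|q|² = 64 + 121 + 49 = 234,  |q| = √234 ≈ 15.297059
cos θ = -61 / (19.209373 · 15.297059) ≈ -0.20759
θ = arccos(-0.20759) ≈ 102.0°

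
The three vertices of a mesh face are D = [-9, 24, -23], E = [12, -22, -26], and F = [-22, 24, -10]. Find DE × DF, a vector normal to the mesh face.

DE = (21, -46, -3)
DF = (-13, 0, 13)
i: (-46)·13 - (-3)·0 = -598 - 0 = -598
j: (-3)·(-13) - 21·13 = 39 - 273 = -234
k: 21·0 - (-46)·(-13) = 0 - 598 = -598
DE × DF = (-598, -234, -598)

(-598, -234, -598)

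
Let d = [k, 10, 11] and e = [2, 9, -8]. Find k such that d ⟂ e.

-1

d · e = k·2 + 10·9 + 11·(-8) = 2 + 2k
Set equal to 0: 2k = -2, so k = -1.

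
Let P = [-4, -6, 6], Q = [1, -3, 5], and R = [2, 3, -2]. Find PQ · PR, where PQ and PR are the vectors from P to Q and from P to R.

PQ = Q − P = (5, 3, -1)
PR = R − P = (6, 9, -8)
PQ · PR = 5·6 + 3·9 + (-1)·(-8) = 30 + 27 + 8 = 65

65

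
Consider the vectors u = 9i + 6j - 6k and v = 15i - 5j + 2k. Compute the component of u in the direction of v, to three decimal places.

u · v = 9·15 + 6·(-5) + (-6)·2 = 135 - 30 - 12 = 93
|v| = √(225 + 25 + 4) = √254 ≈ 15.9374
comp_v u = 93 / √254 ≈ 5.835

5.835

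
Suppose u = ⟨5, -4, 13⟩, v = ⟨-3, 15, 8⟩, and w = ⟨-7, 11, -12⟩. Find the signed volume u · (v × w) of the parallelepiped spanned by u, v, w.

v × w:
i: 15·(-12) - 8·11 = -180 - 88 = -268
j: 8·(-7) - (-3)·(-12) = -56 - 36 = -92
k: (-3)·11 - 15·(-7) = -33 - (-105) = 72
v × w = (-268, -92, 72)
u · (v × w) = 5·(-268) + (-4)·(-92) + 13·72 = -1340 + 368 + 936 = -36

-36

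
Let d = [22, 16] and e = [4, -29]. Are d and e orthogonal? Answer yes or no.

d · e = 22·4 + 16·(-29) = 88 - 464 = -376
Nonzero, so the vectors are not orthogonal.

no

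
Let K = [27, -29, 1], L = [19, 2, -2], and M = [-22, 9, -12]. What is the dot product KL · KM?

1609

KL = L − K = (-8, 31, -3)
KM = M − K = (-49, 38, -13)
KL · KM = (-8)·(-49) + 31·38 + (-3)·(-13) = 392 + 1178 + 39 = 1609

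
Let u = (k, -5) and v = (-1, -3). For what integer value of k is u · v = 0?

u · v = k·(-1) + (-5)·(-3) = 15 - 1k
Set equal to 0: -1k = -15, so k = 15.

15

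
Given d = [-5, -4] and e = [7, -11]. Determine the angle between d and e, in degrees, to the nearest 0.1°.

d · e = (-5)·7 + (-4)·(-11) = -35 + 44 = 9
|d|² = 25 + 16 = 41,  |d| = √41 ≈ 6.403124
|e|² = 49 + 121 = 170,  |e| = √170 ≈ 13.038405
cos θ = 9 / (6.403124 · 13.038405) ≈ 0.10780
θ = arccos(0.10780) ≈ 83.8°

83.8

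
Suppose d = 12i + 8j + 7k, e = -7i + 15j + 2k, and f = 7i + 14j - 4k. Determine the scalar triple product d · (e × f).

-2589

e × f:
i: 15·(-4) - 2·14 = -60 - 28 = -88
j: 2·7 - (-7)·(-4) = 14 - 28 = -14
k: (-7)·14 - 15·7 = -98 - 105 = -203
e × f = (-88, -14, -203)
d · (e × f) = 12·(-88) + 8·(-14) + 7·(-203) = -1056 - 112 - 1421 = -2589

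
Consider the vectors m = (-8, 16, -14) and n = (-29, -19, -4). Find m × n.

(-330, 374, 616)

i: 16·(-4) - (-14)·(-19) = -64 - 266 = -330
j: (-14)·(-29) - (-8)·(-4) = 406 - 32 = 374
k: (-8)·(-19) - 16·(-29) = 152 - (-464) = 616
m × n = (-330, 374, 616)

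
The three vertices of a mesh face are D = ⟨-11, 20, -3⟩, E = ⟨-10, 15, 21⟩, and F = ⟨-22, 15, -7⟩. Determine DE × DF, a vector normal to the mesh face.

DE = (1, -5, 24)
DF = (-11, -5, -4)
i: (-5)·(-4) - 24·(-5) = 20 - (-120) = 140
j: 24·(-11) - 1·(-4) = -264 - (-4) = -260
k: 1·(-5) - (-5)·(-11) = -5 - 55 = -60
DE × DF = (140, -260, -60)

(140, -260, -60)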